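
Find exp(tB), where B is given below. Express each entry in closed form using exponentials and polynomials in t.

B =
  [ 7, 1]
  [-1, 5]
e^{tB} =
  [t*exp(6*t) + exp(6*t), t*exp(6*t)]
  [-t*exp(6*t), -t*exp(6*t) + exp(6*t)]

Strategy: write B = P · J · P⁻¹ where J is a Jordan canonical form, so e^{tB} = P · e^{tJ} · P⁻¹, and e^{tJ} can be computed block-by-block.

B has Jordan form
J =
  [6, 1]
  [0, 6]
(up to reordering of blocks).

Per-block formulas:
  For a 2×2 Jordan block J_2(6): exp(t · J_2(6)) = e^(6t)·(I + t·N), where N is the 2×2 nilpotent shift.

After assembling e^{tJ} and conjugating by P, we get:

e^{tB} =
  [t*exp(6*t) + exp(6*t), t*exp(6*t)]
  [-t*exp(6*t), -t*exp(6*t) + exp(6*t)]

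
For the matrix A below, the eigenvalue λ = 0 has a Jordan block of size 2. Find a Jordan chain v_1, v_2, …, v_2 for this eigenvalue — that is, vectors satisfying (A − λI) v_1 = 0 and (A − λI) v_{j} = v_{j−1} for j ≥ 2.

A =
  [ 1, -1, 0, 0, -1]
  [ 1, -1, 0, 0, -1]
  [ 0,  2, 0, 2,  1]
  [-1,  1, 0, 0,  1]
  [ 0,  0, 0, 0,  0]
A Jordan chain for λ = 0 of length 2:
v_1 = (1, 1, 0, -1, 0)ᵀ
v_2 = (1, 0, 0, 0, 0)ᵀ

Let N = A − (0)·I. We want v_2 with N^2 v_2 = 0 but N^1 v_2 ≠ 0; then v_{j-1} := N · v_j for j = 2, …, 2.

Pick v_2 = (1, 0, 0, 0, 0)ᵀ.
Then v_1 = N · v_2 = (1, 1, 0, -1, 0)ᵀ.

Sanity check: (A − (0)·I) v_1 = (0, 0, 0, 0, 0)ᵀ = 0. ✓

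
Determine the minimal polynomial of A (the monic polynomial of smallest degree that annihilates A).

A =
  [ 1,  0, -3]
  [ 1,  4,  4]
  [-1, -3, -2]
x^3 - 3*x^2 + 3*x - 1

The characteristic polynomial is χ_A(x) = (x - 1)^3, so the eigenvalues are known. The minimal polynomial is
  m_A(x) = Π_λ (x − λ)^{k_λ}
where k_λ is the size of the *largest* Jordan block for λ (equivalently, the smallest k with (A − λI)^k v = 0 for every generalised eigenvector v of λ).

  λ = 1: largest Jordan block has size 3, contributing (x − 1)^3

So m_A(x) = (x - 1)^3 = x^3 - 3*x^2 + 3*x - 1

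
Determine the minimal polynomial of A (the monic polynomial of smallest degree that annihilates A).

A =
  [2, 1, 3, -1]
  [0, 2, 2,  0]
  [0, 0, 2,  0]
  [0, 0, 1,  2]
x^3 - 6*x^2 + 12*x - 8

The characteristic polynomial is χ_A(x) = (x - 2)^4, so the eigenvalues are known. The minimal polynomial is
  m_A(x) = Π_λ (x − λ)^{k_λ}
where k_λ is the size of the *largest* Jordan block for λ (equivalently, the smallest k with (A − λI)^k v = 0 for every generalised eigenvector v of λ).

  λ = 2: largest Jordan block has size 3, contributing (x − 2)^3

So m_A(x) = (x - 2)^3 = x^3 - 6*x^2 + 12*x - 8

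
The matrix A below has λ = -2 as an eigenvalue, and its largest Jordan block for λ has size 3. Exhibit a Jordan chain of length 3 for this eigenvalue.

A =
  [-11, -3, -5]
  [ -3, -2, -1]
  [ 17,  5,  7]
A Jordan chain for λ = -2 of length 3:
v_1 = (5, 10, -15)ᵀ
v_2 = (-9, -3, 17)ᵀ
v_3 = (1, 0, 0)ᵀ

Let N = A − (-2)·I. We want v_3 with N^3 v_3 = 0 but N^2 v_3 ≠ 0; then v_{j-1} := N · v_j for j = 3, …, 2.

Pick v_3 = (1, 0, 0)ᵀ.
Then v_2 = N · v_3 = (-9, -3, 17)ᵀ.
Then v_1 = N · v_2 = (5, 10, -15)ᵀ.

Sanity check: (A − (-2)·I) v_1 = (0, 0, 0)ᵀ = 0. ✓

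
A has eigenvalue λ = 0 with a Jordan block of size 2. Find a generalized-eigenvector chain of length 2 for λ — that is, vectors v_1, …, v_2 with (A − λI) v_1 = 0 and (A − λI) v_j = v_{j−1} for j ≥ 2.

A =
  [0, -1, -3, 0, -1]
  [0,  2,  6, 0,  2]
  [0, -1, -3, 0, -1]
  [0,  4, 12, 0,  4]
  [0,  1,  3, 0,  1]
A Jordan chain for λ = 0 of length 2:
v_1 = (-1, 2, -1, 4, 1)ᵀ
v_2 = (0, 1, 0, 0, 0)ᵀ

Let N = A − (0)·I. We want v_2 with N^2 v_2 = 0 but N^1 v_2 ≠ 0; then v_{j-1} := N · v_j for j = 2, …, 2.

Pick v_2 = (0, 1, 0, 0, 0)ᵀ.
Then v_1 = N · v_2 = (-1, 2, -1, 4, 1)ᵀ.

Sanity check: (A − (0)·I) v_1 = (0, 0, 0, 0, 0)ᵀ = 0. ✓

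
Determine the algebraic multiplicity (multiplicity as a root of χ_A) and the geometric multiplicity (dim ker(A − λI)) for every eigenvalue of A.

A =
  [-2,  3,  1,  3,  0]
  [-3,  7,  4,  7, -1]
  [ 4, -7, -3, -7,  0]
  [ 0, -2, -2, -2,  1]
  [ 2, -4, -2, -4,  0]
λ = 0: alg = 5, geom = 2

Step 1 — factor the characteristic polynomial to read off the algebraic multiplicities:
  χ_A(x) = x^5

Step 2 — compute geometric multiplicities via the rank-nullity identity g(λ) = n − rank(A − λI):
  rank(A − (0)·I) = 3, so dim ker(A − (0)·I) = n − 3 = 2

Summary:
  λ = 0: algebraic multiplicity = 5, geometric multiplicity = 2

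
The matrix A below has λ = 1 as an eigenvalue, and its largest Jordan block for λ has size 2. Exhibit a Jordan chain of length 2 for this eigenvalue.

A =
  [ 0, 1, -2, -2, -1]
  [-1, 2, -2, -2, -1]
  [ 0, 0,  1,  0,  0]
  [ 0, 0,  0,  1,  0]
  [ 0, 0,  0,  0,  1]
A Jordan chain for λ = 1 of length 2:
v_1 = (-1, -1, 0, 0, 0)ᵀ
v_2 = (1, 0, 0, 0, 0)ᵀ

Let N = A − (1)·I. We want v_2 with N^2 v_2 = 0 but N^1 v_2 ≠ 0; then v_{j-1} := N · v_j for j = 2, …, 2.

Pick v_2 = (1, 0, 0, 0, 0)ᵀ.
Then v_1 = N · v_2 = (-1, -1, 0, 0, 0)ᵀ.

Sanity check: (A − (1)·I) v_1 = (0, 0, 0, 0, 0)ᵀ = 0. ✓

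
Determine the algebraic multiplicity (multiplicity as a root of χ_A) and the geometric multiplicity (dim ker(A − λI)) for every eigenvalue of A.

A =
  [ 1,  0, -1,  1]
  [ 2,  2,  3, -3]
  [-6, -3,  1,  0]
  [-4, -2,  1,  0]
λ = 1: alg = 4, geom = 2

Step 1 — factor the characteristic polynomial to read off the algebraic multiplicities:
  χ_A(x) = (x - 1)^4

Step 2 — compute geometric multiplicities via the rank-nullity identity g(λ) = n − rank(A − λI):
  rank(A − (1)·I) = 2, so dim ker(A − (1)·I) = n − 2 = 2

Summary:
  λ = 1: algebraic multiplicity = 4, geometric multiplicity = 2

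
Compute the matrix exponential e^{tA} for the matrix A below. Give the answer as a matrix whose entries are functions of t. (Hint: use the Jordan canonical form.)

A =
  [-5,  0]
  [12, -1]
e^{tA} =
  [exp(-5*t), 0]
  [3*exp(-t) - 3*exp(-5*t), exp(-t)]

Strategy: write A = P · J · P⁻¹ where J is a Jordan canonical form, so e^{tA} = P · e^{tJ} · P⁻¹, and e^{tJ} can be computed block-by-block.

A has Jordan form
J =
  [-5,  0]
  [ 0, -1]
(up to reordering of blocks).

Per-block formulas:
  For a 1×1 block at λ = -5: exp(t · [-5]) = [e^(-5t)].
  For a 1×1 block at λ = -1: exp(t · [-1]) = [e^(-1t)].

After assembling e^{tJ} and conjugating by P, we get:

e^{tA} =
  [exp(-5*t), 0]
  [3*exp(-t) - 3*exp(-5*t), exp(-t)]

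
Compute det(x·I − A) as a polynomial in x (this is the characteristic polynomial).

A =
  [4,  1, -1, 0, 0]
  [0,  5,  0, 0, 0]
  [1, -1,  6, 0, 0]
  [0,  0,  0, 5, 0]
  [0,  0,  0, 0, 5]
x^5 - 25*x^4 + 250*x^3 - 1250*x^2 + 3125*x - 3125

Expanding det(x·I − A) (e.g. by cofactor expansion or by noting that A is similar to its Jordan form J, which has the same characteristic polynomial as A) gives
  χ_A(x) = x^5 - 25*x^4 + 250*x^3 - 1250*x^2 + 3125*x - 3125
which factors as (x - 5)^5. The eigenvalues (with algebraic multiplicities) are λ = 5 with multiplicity 5.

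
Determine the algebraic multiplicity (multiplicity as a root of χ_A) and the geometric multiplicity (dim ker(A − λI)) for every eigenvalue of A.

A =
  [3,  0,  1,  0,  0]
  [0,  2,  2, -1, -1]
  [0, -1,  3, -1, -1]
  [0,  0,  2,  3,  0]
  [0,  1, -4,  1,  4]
λ = 3: alg = 5, geom = 3

Step 1 — factor the characteristic polynomial to read off the algebraic multiplicities:
  χ_A(x) = (x - 3)^5

Step 2 — compute geometric multiplicities via the rank-nullity identity g(λ) = n − rank(A − λI):
  rank(A − (3)·I) = 2, so dim ker(A − (3)·I) = n − 2 = 3

Summary:
  λ = 3: algebraic multiplicity = 5, geometric multiplicity = 3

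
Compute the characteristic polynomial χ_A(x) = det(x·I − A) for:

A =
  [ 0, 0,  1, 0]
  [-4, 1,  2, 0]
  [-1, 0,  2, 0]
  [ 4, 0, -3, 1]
x^4 - 4*x^3 + 6*x^2 - 4*x + 1

Expanding det(x·I − A) (e.g. by cofactor expansion or by noting that A is similar to its Jordan form J, which has the same characteristic polynomial as A) gives
  χ_A(x) = x^4 - 4*x^3 + 6*x^2 - 4*x + 1
which factors as (x - 1)^4. The eigenvalues (with algebraic multiplicities) are λ = 1 with multiplicity 4.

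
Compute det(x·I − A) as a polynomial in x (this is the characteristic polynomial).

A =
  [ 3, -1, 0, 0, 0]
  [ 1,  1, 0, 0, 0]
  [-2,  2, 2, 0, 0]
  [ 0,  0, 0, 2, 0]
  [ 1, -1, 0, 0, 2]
x^5 - 10*x^4 + 40*x^3 - 80*x^2 + 80*x - 32

Expanding det(x·I − A) (e.g. by cofactor expansion or by noting that A is similar to its Jordan form J, which has the same characteristic polynomial as A) gives
  χ_A(x) = x^5 - 10*x^4 + 40*x^3 - 80*x^2 + 80*x - 32
which factors as (x - 2)^5. The eigenvalues (with algebraic multiplicities) are λ = 2 with multiplicity 5.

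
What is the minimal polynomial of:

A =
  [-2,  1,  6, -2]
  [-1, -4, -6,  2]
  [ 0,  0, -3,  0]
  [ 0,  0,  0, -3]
x^2 + 6*x + 9

The characteristic polynomial is χ_A(x) = (x + 3)^4, so the eigenvalues are known. The minimal polynomial is
  m_A(x) = Π_λ (x − λ)^{k_λ}
where k_λ is the size of the *largest* Jordan block for λ (equivalently, the smallest k with (A − λI)^k v = 0 for every generalised eigenvector v of λ).

  λ = -3: largest Jordan block has size 2, contributing (x + 3)^2

So m_A(x) = (x + 3)^2 = x^2 + 6*x + 9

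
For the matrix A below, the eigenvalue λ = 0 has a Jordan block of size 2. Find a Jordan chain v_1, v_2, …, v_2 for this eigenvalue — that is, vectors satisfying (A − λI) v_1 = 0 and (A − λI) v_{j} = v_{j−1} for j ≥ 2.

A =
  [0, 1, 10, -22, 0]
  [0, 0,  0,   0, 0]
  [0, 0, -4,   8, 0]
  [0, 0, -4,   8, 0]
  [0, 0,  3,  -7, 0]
A Jordan chain for λ = 0 of length 2:
v_1 = (1, 0, 0, 0, 0)ᵀ
v_2 = (0, 1, 0, 0, 0)ᵀ

Let N = A − (0)·I. We want v_2 with N^2 v_2 = 0 but N^1 v_2 ≠ 0; then v_{j-1} := N · v_j for j = 2, …, 2.

Pick v_2 = (0, 1, 0, 0, 0)ᵀ.
Then v_1 = N · v_2 = (1, 0, 0, 0, 0)ᵀ.

Sanity check: (A − (0)·I) v_1 = (0, 0, 0, 0, 0)ᵀ = 0. ✓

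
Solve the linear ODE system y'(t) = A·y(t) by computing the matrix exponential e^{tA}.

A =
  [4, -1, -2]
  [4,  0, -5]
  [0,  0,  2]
e^{tA} =
  [2*t*exp(2*t) + exp(2*t), -t*exp(2*t), t^2*exp(2*t)/2 - 2*t*exp(2*t)]
  [4*t*exp(2*t), -2*t*exp(2*t) + exp(2*t), t^2*exp(2*t) - 5*t*exp(2*t)]
  [0, 0, exp(2*t)]

Strategy: write A = P · J · P⁻¹ where J is a Jordan canonical form, so e^{tA} = P · e^{tJ} · P⁻¹, and e^{tJ} can be computed block-by-block.

A has Jordan form
J =
  [2, 1, 0]
  [0, 2, 1]
  [0, 0, 2]
(up to reordering of blocks).

Per-block formulas:
  For a 3×3 Jordan block J_3(2): exp(t · J_3(2)) = e^(2t)·(I + t·N + (t^2/2)·N^2), where N is the 3×3 nilpotent shift.

After assembling e^{tJ} and conjugating by P, we get:

e^{tA} =
  [2*t*exp(2*t) + exp(2*t), -t*exp(2*t), t^2*exp(2*t)/2 - 2*t*exp(2*t)]
  [4*t*exp(2*t), -2*t*exp(2*t) + exp(2*t), t^2*exp(2*t) - 5*t*exp(2*t)]
  [0, 0, exp(2*t)]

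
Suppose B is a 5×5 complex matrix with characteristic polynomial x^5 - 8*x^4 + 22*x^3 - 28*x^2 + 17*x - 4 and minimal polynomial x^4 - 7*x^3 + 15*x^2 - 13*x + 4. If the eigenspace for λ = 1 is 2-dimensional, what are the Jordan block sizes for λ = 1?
Block sizes for λ = 1: [3, 1]

Step 1 — from the characteristic polynomial, algebraic multiplicity of λ = 1 is 4. From dim ker(B − (1)·I) = 2, there are exactly 2 Jordan blocks for λ = 1.
Step 2 — from the minimal polynomial, the factor (x − 1)^3 tells us the largest block for λ = 1 has size 3.
Step 3 — with total size 4, 2 blocks, and largest block 3, the block sizes (in nonincreasing order) are [3, 1].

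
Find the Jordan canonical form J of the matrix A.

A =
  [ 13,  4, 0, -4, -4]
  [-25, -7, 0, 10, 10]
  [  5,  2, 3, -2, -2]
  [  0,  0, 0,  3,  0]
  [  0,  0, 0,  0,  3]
J_2(3) ⊕ J_1(3) ⊕ J_1(3) ⊕ J_1(3)

The characteristic polynomial is
  det(x·I − A) = x^5 - 15*x^4 + 90*x^3 - 270*x^2 + 405*x - 243 = (x - 3)^5

Eigenvalues and multiplicities (the geometric multiplicity of λ is n − rank(A − λI), which equals the number of Jordan blocks for λ):
  λ = 3: algebraic multiplicity = 5, geometric multiplicity = 4

Determining the block sizes for each eigenvalue:
  λ = 3: 4 blocks summing to 5 forces exactly one block of size 2 and the rest size 1 → block sizes [2, 1, 1, 1]

Assembling the blocks gives a Jordan form
J =
  [3, 1, 0, 0, 0]
  [0, 3, 0, 0, 0]
  [0, 0, 3, 0, 0]
  [0, 0, 0, 3, 0]
  [0, 0, 0, 0, 3]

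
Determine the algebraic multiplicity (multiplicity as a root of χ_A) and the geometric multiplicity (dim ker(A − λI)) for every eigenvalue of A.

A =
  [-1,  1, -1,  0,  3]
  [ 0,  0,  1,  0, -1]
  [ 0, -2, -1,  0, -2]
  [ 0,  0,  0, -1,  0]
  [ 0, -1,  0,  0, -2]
λ = -1: alg = 5, geom = 3

Step 1 — factor the characteristic polynomial to read off the algebraic multiplicities:
  χ_A(x) = (x + 1)^5

Step 2 — compute geometric multiplicities via the rank-nullity identity g(λ) = n − rank(A − λI):
  rank(A − (-1)·I) = 2, so dim ker(A − (-1)·I) = n − 2 = 3

Summary:
  λ = -1: algebraic multiplicity = 5, geometric multiplicity = 3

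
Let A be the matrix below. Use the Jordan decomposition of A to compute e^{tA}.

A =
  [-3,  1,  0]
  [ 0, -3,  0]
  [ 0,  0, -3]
e^{tA} =
  [exp(-3*t), t*exp(-3*t), 0]
  [0, exp(-3*t), 0]
  [0, 0, exp(-3*t)]

Strategy: write A = P · J · P⁻¹ where J is a Jordan canonical form, so e^{tA} = P · e^{tJ} · P⁻¹, and e^{tJ} can be computed block-by-block.

A has Jordan form
J =
  [-3,  1,  0]
  [ 0, -3,  0]
  [ 0,  0, -3]
(up to reordering of blocks).

Per-block formulas:
  For a 2×2 Jordan block J_2(-3): exp(t · J_2(-3)) = e^(-3t)·(I + t·N), where N is the 2×2 nilpotent shift.
  For a 1×1 block at λ = -3: exp(t · [-3]) = [e^(-3t)].

After assembling e^{tJ} and conjugating by P, we get:

e^{tA} =
  [exp(-3*t), t*exp(-3*t), 0]
  [0, exp(-3*t), 0]
  [0, 0, exp(-3*t)]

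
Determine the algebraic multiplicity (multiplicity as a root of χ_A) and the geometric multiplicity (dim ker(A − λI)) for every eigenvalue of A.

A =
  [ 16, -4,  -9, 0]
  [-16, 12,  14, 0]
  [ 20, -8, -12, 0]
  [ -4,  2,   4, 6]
λ = 4: alg = 1, geom = 1; λ = 6: alg = 3, geom = 2

Step 1 — factor the characteristic polynomial to read off the algebraic multiplicities:
  χ_A(x) = (x - 6)^3*(x - 4)

Step 2 — compute geometric multiplicities via the rank-nullity identity g(λ) = n − rank(A − λI):
  rank(A − (4)·I) = 3, so dim ker(A − (4)·I) = n − 3 = 1
  rank(A − (6)·I) = 2, so dim ker(A − (6)·I) = n − 2 = 2

Summary:
  λ = 4: algebraic multiplicity = 1, geometric multiplicity = 1
  λ = 6: algebraic multiplicity = 3, geometric multiplicity = 2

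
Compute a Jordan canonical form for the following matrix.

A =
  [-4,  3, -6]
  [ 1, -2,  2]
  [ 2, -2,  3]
J_2(-1) ⊕ J_1(-1)

The characteristic polynomial is
  det(x·I − A) = x^3 + 3*x^2 + 3*x + 1 = (x + 1)^3

Eigenvalues and multiplicities (the geometric multiplicity of λ is n − rank(A − λI), which equals the number of Jordan blocks for λ):
  λ = -1: algebraic multiplicity = 3, geometric multiplicity = 2

Determining the block sizes for each eigenvalue:
  λ = -1: 2 blocks summing to 3 forces exactly one block of size 2 and the rest size 1 → block sizes [2, 1]

Assembling the blocks gives a Jordan form
J =
  [-1,  1,  0]
  [ 0, -1,  0]
  [ 0,  0, -1]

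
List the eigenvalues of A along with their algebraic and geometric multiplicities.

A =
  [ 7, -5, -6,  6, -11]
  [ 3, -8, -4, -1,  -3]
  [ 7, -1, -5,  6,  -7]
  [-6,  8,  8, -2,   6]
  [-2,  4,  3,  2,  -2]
λ = -4: alg = 3, geom = 2; λ = 1: alg = 2, geom = 1

Step 1 — factor the characteristic polynomial to read off the algebraic multiplicities:
  χ_A(x) = (x - 1)^2*(x + 4)^3

Step 2 — compute geometric multiplicities via the rank-nullity identity g(λ) = n − rank(A − λI):
  rank(A − (-4)·I) = 3, so dim ker(A − (-4)·I) = n − 3 = 2
  rank(A − (1)·I) = 4, so dim ker(A − (1)·I) = n − 4 = 1

Summary:
  λ = -4: algebraic multiplicity = 3, geometric multiplicity = 2
  λ = 1: algebraic multiplicity = 2, geometric multiplicity = 1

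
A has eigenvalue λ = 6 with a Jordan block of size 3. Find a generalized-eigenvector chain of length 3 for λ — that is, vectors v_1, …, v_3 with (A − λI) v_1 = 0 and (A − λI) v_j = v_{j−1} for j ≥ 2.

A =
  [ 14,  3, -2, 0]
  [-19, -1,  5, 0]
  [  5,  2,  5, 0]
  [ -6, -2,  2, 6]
A Jordan chain for λ = 6 of length 3:
v_1 = (-3, 6, -3, 0)ᵀ
v_2 = (8, -19, 5, -6)ᵀ
v_3 = (1, 0, 0, 0)ᵀ

Let N = A − (6)·I. We want v_3 with N^3 v_3 = 0 but N^2 v_3 ≠ 0; then v_{j-1} := N · v_j for j = 3, …, 2.

Pick v_3 = (1, 0, 0, 0)ᵀ.
Then v_2 = N · v_3 = (8, -19, 5, -6)ᵀ.
Then v_1 = N · v_2 = (-3, 6, -3, 0)ᵀ.

Sanity check: (A − (6)·I) v_1 = (0, 0, 0, 0)ᵀ = 0. ✓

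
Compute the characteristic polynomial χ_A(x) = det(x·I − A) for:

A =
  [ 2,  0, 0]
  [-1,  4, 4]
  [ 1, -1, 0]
x^3 - 6*x^2 + 12*x - 8

Expanding det(x·I − A) (e.g. by cofactor expansion or by noting that A is similar to its Jordan form J, which has the same characteristic polynomial as A) gives
  χ_A(x) = x^3 - 6*x^2 + 12*x - 8
which factors as (x - 2)^3. The eigenvalues (with algebraic multiplicities) are λ = 2 with multiplicity 3.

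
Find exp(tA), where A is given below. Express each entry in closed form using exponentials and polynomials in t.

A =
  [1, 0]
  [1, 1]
e^{tA} =
  [exp(t), 0]
  [t*exp(t), exp(t)]

Strategy: write A = P · J · P⁻¹ where J is a Jordan canonical form, so e^{tA} = P · e^{tJ} · P⁻¹, and e^{tJ} can be computed block-by-block.

A has Jordan form
J =
  [1, 1]
  [0, 1]
(up to reordering of blocks).

Per-block formulas:
  For a 2×2 Jordan block J_2(1): exp(t · J_2(1)) = e^(1t)·(I + t·N), where N is the 2×2 nilpotent shift.

After assembling e^{tJ} and conjugating by P, we get:

e^{tA} =
  [exp(t), 0]
  [t*exp(t), exp(t)]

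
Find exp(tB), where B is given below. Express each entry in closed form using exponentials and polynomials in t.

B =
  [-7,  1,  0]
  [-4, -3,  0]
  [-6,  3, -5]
e^{tB} =
  [-2*t*exp(-5*t) + exp(-5*t), t*exp(-5*t), 0]
  [-4*t*exp(-5*t), 2*t*exp(-5*t) + exp(-5*t), 0]
  [-6*t*exp(-5*t), 3*t*exp(-5*t), exp(-5*t)]

Strategy: write B = P · J · P⁻¹ where J is a Jordan canonical form, so e^{tB} = P · e^{tJ} · P⁻¹, and e^{tJ} can be computed block-by-block.

B has Jordan form
J =
  [-5,  1,  0]
  [ 0, -5,  0]
  [ 0,  0, -5]
(up to reordering of blocks).

Per-block formulas:
  For a 2×2 Jordan block J_2(-5): exp(t · J_2(-5)) = e^(-5t)·(I + t·N), where N is the 2×2 nilpotent shift.
  For a 1×1 block at λ = -5: exp(t · [-5]) = [e^(-5t)].

After assembling e^{tJ} and conjugating by P, we get:

e^{tB} =
  [-2*t*exp(-5*t) + exp(-5*t), t*exp(-5*t), 0]
  [-4*t*exp(-5*t), 2*t*exp(-5*t) + exp(-5*t), 0]
  [-6*t*exp(-5*t), 3*t*exp(-5*t), exp(-5*t)]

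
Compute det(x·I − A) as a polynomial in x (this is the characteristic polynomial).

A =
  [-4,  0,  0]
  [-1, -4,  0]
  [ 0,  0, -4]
x^3 + 12*x^2 + 48*x + 64

Expanding det(x·I − A) (e.g. by cofactor expansion or by noting that A is similar to its Jordan form J, which has the same characteristic polynomial as A) gives
  χ_A(x) = x^3 + 12*x^2 + 48*x + 64
which factors as (x + 4)^3. The eigenvalues (with algebraic multiplicities) are λ = -4 with multiplicity 3.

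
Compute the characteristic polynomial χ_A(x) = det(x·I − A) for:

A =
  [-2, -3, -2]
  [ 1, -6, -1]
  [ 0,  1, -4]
x^3 + 12*x^2 + 48*x + 64

Expanding det(x·I − A) (e.g. by cofactor expansion or by noting that A is similar to its Jordan form J, which has the same characteristic polynomial as A) gives
  χ_A(x) = x^3 + 12*x^2 + 48*x + 64
which factors as (x + 4)^3. The eigenvalues (with algebraic multiplicities) are λ = -4 with multiplicity 3.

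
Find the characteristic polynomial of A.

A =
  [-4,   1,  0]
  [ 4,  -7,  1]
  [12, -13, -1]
x^3 + 12*x^2 + 48*x + 64

Expanding det(x·I − A) (e.g. by cofactor expansion or by noting that A is similar to its Jordan form J, which has the same characteristic polynomial as A) gives
  χ_A(x) = x^3 + 12*x^2 + 48*x + 64
which factors as (x + 4)^3. The eigenvalues (with algebraic multiplicities) are λ = -4 with multiplicity 3.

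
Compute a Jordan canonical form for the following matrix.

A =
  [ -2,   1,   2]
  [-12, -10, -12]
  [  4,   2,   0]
J_2(-4) ⊕ J_1(-4)

The characteristic polynomial is
  det(x·I − A) = x^3 + 12*x^2 + 48*x + 64 = (x + 4)^3

Eigenvalues and multiplicities (the geometric multiplicity of λ is n − rank(A − λI), which equals the number of Jordan blocks for λ):
  λ = -4: algebraic multiplicity = 3, geometric multiplicity = 2

Determining the block sizes for each eigenvalue:
  λ = -4: 2 blocks summing to 3 forces exactly one block of size 2 and the rest size 1 → block sizes [2, 1]

Assembling the blocks gives a Jordan form
J =
  [-4,  1,  0]
  [ 0, -4,  0]
  [ 0,  0, -4]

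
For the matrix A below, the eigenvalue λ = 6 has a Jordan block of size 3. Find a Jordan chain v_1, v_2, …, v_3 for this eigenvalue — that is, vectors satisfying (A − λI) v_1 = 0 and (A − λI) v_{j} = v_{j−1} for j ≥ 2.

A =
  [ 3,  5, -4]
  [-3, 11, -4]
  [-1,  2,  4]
A Jordan chain for λ = 6 of length 3:
v_1 = (-2, -2, -1)ᵀ
v_2 = (-3, -3, -1)ᵀ
v_3 = (1, 0, 0)ᵀ

Let N = A − (6)·I. We want v_3 with N^3 v_3 = 0 but N^2 v_3 ≠ 0; then v_{j-1} := N · v_j for j = 3, …, 2.

Pick v_3 = (1, 0, 0)ᵀ.
Then v_2 = N · v_3 = (-3, -3, -1)ᵀ.
Then v_1 = N · v_2 = (-2, -2, -1)ᵀ.

Sanity check: (A − (6)·I) v_1 = (0, 0, 0)ᵀ = 0. ✓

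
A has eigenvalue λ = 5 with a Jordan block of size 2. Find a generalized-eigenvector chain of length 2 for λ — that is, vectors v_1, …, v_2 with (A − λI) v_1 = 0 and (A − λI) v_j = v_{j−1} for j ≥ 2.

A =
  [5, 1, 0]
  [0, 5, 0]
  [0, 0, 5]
A Jordan chain for λ = 5 of length 2:
v_1 = (1, 0, 0)ᵀ
v_2 = (0, 1, 0)ᵀ

Let N = A − (5)·I. We want v_2 with N^2 v_2 = 0 but N^1 v_2 ≠ 0; then v_{j-1} := N · v_j for j = 2, …, 2.

Pick v_2 = (0, 1, 0)ᵀ.
Then v_1 = N · v_2 = (1, 0, 0)ᵀ.

Sanity check: (A − (5)·I) v_1 = (0, 0, 0)ᵀ = 0. ✓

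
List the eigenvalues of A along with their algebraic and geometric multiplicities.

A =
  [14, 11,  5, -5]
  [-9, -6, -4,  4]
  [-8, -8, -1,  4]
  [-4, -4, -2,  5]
λ = 3: alg = 4, geom = 2

Step 1 — factor the characteristic polynomial to read off the algebraic multiplicities:
  χ_A(x) = (x - 3)^4

Step 2 — compute geometric multiplicities via the rank-nullity identity g(λ) = n − rank(A − λI):
  rank(A − (3)·I) = 2, so dim ker(A − (3)·I) = n − 2 = 2

Summary:
  λ = 3: algebraic multiplicity = 4, geometric multiplicity = 2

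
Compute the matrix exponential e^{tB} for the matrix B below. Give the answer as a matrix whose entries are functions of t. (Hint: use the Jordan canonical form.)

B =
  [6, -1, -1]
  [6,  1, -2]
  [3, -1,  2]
e^{tB} =
  [3*t*exp(3*t) + exp(3*t), -t*exp(3*t), -t*exp(3*t)]
  [6*t*exp(3*t), -2*t*exp(3*t) + exp(3*t), -2*t*exp(3*t)]
  [3*t*exp(3*t), -t*exp(3*t), -t*exp(3*t) + exp(3*t)]

Strategy: write B = P · J · P⁻¹ where J is a Jordan canonical form, so e^{tB} = P · e^{tJ} · P⁻¹, and e^{tJ} can be computed block-by-block.

B has Jordan form
J =
  [3, 1, 0]
  [0, 3, 0]
  [0, 0, 3]
(up to reordering of blocks).

Per-block formulas:
  For a 1×1 block at λ = 3: exp(t · [3]) = [e^(3t)].
  For a 2×2 Jordan block J_2(3): exp(t · J_2(3)) = e^(3t)·(I + t·N), where N is the 2×2 nilpotent shift.

After assembling e^{tJ} and conjugating by P, we get:

e^{tB} =
  [3*t*exp(3*t) + exp(3*t), -t*exp(3*t), -t*exp(3*t)]
  [6*t*exp(3*t), -2*t*exp(3*t) + exp(3*t), -2*t*exp(3*t)]
  [3*t*exp(3*t), -t*exp(3*t), -t*exp(3*t) + exp(3*t)]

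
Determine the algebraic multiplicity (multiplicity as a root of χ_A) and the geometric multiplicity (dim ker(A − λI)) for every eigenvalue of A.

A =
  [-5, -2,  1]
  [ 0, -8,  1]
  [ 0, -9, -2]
λ = -5: alg = 3, geom = 1

Step 1 — factor the characteristic polynomial to read off the algebraic multiplicities:
  χ_A(x) = (x + 5)^3

Step 2 — compute geometric multiplicities via the rank-nullity identity g(λ) = n − rank(A − λI):
  rank(A − (-5)·I) = 2, so dim ker(A − (-5)·I) = n − 2 = 1

Summary:
  λ = -5: algebraic multiplicity = 3, geometric multiplicity = 1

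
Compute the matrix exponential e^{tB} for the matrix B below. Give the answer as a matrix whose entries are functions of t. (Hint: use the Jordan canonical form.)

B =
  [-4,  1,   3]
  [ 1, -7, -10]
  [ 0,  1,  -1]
e^{tB} =
  [t^2*exp(-4*t)/2 + exp(-4*t), t*exp(-4*t), -t^2*exp(-4*t)/2 + 3*t*exp(-4*t)]
  [-3*t^2*exp(-4*t)/2 + t*exp(-4*t), -3*t*exp(-4*t) + exp(-4*t), 3*t^2*exp(-4*t)/2 - 10*t*exp(-4*t)]
  [t^2*exp(-4*t)/2, t*exp(-4*t), -t^2*exp(-4*t)/2 + 3*t*exp(-4*t) + exp(-4*t)]

Strategy: write B = P · J · P⁻¹ where J is a Jordan canonical form, so e^{tB} = P · e^{tJ} · P⁻¹, and e^{tJ} can be computed block-by-block.

B has Jordan form
J =
  [-4,  1,  0]
  [ 0, -4,  1]
  [ 0,  0, -4]
(up to reordering of blocks).

Per-block formulas:
  For a 3×3 Jordan block J_3(-4): exp(t · J_3(-4)) = e^(-4t)·(I + t·N + (t^2/2)·N^2), where N is the 3×3 nilpotent shift.

After assembling e^{tJ} and conjugating by P, we get:

e^{tB} =
  [t^2*exp(-4*t)/2 + exp(-4*t), t*exp(-4*t), -t^2*exp(-4*t)/2 + 3*t*exp(-4*t)]
  [-3*t^2*exp(-4*t)/2 + t*exp(-4*t), -3*t*exp(-4*t) + exp(-4*t), 3*t^2*exp(-4*t)/2 - 10*t*exp(-4*t)]
  [t^2*exp(-4*t)/2, t*exp(-4*t), -t^2*exp(-4*t)/2 + 3*t*exp(-4*t) + exp(-4*t)]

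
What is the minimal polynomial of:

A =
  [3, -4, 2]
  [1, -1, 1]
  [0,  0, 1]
x^2 - 2*x + 1

The characteristic polynomial is χ_A(x) = (x - 1)^3, so the eigenvalues are known. The minimal polynomial is
  m_A(x) = Π_λ (x − λ)^{k_λ}
where k_λ is the size of the *largest* Jordan block for λ (equivalently, the smallest k with (A − λI)^k v = 0 for every generalised eigenvector v of λ).

  λ = 1: largest Jordan block has size 2, contributing (x − 1)^2

So m_A(x) = (x - 1)^2 = x^2 - 2*x + 1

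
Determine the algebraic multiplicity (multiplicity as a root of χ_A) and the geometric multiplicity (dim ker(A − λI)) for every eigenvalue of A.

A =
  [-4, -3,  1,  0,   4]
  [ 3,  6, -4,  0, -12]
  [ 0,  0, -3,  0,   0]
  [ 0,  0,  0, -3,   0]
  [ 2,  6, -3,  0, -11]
λ = -3: alg = 5, geom = 3

Step 1 — factor the characteristic polynomial to read off the algebraic multiplicities:
  χ_A(x) = (x + 3)^5

Step 2 — compute geometric multiplicities via the rank-nullity identity g(λ) = n − rank(A − λI):
  rank(A − (-3)·I) = 2, so dim ker(A − (-3)·I) = n − 2 = 3

Summary:
  λ = -3: algebraic multiplicity = 5, geometric multiplicity = 3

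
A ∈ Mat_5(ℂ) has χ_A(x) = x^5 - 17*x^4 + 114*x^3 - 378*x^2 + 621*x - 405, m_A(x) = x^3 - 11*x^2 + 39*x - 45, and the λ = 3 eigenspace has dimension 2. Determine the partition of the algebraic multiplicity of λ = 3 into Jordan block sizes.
Block sizes for λ = 3: [2, 2]

Step 1 — from the characteristic polynomial, algebraic multiplicity of λ = 3 is 4. From dim ker(A − (3)·I) = 2, there are exactly 2 Jordan blocks for λ = 3.
Step 2 — from the minimal polynomial, the factor (x − 3)^2 tells us the largest block for λ = 3 has size 2.
Step 3 — with total size 4, 2 blocks, and largest block 2, the block sizes (in nonincreasing order) are [2, 2].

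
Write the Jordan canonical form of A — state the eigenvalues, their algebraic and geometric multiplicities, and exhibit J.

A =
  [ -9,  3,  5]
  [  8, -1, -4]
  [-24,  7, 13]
J_3(1)

The characteristic polynomial is
  det(x·I − A) = x^3 - 3*x^2 + 3*x - 1 = (x - 1)^3

Eigenvalues and multiplicities (the geometric multiplicity of λ is n − rank(A − λI), which equals the number of Jordan blocks for λ):
  λ = 1: algebraic multiplicity = 3, geometric multiplicity = 1

Determining the block sizes for each eigenvalue:
  λ = 1: one block (gm = 1), so the single block has size am = 3 → block sizes [3]

Assembling the blocks gives a Jordan form
J =
  [1, 1, 0]
  [0, 1, 1]
  [0, 0, 1]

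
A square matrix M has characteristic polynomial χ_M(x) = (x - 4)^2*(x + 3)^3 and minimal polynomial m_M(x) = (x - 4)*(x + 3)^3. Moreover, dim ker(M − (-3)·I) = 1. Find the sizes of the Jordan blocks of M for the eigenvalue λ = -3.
Block sizes for λ = -3: [3]

Step 1 — from the characteristic polynomial, algebraic multiplicity of λ = -3 is 3. From dim ker(M − (-3)·I) = 1, there are exactly 1 Jordan blocks for λ = -3.
Step 2 — from the minimal polynomial, the factor (x + 3)^3 tells us the largest block for λ = -3 has size 3.
Step 3 — with total size 3, 1 blocks, and largest block 3, the block sizes (in nonincreasing order) are [3].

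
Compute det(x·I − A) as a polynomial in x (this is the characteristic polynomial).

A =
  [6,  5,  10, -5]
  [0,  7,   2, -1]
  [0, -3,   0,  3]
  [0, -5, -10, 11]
x^4 - 24*x^3 + 216*x^2 - 864*x + 1296

Expanding det(x·I − A) (e.g. by cofactor expansion or by noting that A is similar to its Jordan form J, which has the same characteristic polynomial as A) gives
  χ_A(x) = x^4 - 24*x^3 + 216*x^2 - 864*x + 1296
which factors as (x - 6)^4. The eigenvalues (with algebraic multiplicities) are λ = 6 with multiplicity 4.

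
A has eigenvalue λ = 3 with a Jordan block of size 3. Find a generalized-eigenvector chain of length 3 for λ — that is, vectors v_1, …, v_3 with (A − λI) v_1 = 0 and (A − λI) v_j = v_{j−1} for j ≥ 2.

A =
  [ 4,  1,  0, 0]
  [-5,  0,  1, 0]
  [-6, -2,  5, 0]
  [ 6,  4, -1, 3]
A Jordan chain for λ = 3 of length 3:
v_1 = (-4, 4, -8, -8)ᵀ
v_2 = (1, -5, -6, 6)ᵀ
v_3 = (1, 0, 0, 0)ᵀ

Let N = A − (3)·I. We want v_3 with N^3 v_3 = 0 but N^2 v_3 ≠ 0; then v_{j-1} := N · v_j for j = 3, …, 2.

Pick v_3 = (1, 0, 0, 0)ᵀ.
Then v_2 = N · v_3 = (1, -5, -6, 6)ᵀ.
Then v_1 = N · v_2 = (-4, 4, -8, -8)ᵀ.

Sanity check: (A − (3)·I) v_1 = (0, 0, 0, 0)ᵀ = 0. ✓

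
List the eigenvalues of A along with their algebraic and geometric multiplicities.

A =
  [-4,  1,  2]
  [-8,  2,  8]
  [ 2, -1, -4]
λ = -2: alg = 3, geom = 2

Step 1 — factor the characteristic polynomial to read off the algebraic multiplicities:
  χ_A(x) = (x + 2)^3

Step 2 — compute geometric multiplicities via the rank-nullity identity g(λ) = n − rank(A − λI):
  rank(A − (-2)·I) = 1, so dim ker(A − (-2)·I) = n − 1 = 2

Summary:
  λ = -2: algebraic multiplicity = 3, geometric multiplicity = 2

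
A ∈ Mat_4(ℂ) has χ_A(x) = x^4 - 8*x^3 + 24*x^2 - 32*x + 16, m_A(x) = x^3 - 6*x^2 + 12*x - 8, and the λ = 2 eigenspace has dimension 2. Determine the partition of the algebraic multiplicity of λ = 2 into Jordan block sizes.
Block sizes for λ = 2: [3, 1]

Step 1 — from the characteristic polynomial, algebraic multiplicity of λ = 2 is 4. From dim ker(A − (2)·I) = 2, there are exactly 2 Jordan blocks for λ = 2.
Step 2 — from the minimal polynomial, the factor (x − 2)^3 tells us the largest block for λ = 2 has size 3.
Step 3 — with total size 4, 2 blocks, and largest block 3, the block sizes (in nonincreasing order) are [3, 1].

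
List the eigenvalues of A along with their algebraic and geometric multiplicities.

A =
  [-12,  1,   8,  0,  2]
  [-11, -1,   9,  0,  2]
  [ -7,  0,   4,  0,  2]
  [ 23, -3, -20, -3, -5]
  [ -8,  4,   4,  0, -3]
λ = -3: alg = 5, geom = 2

Step 1 — factor the characteristic polynomial to read off the algebraic multiplicities:
  χ_A(x) = (x + 3)^5

Step 2 — compute geometric multiplicities via the rank-nullity identity g(λ) = n − rank(A − λI):
  rank(A − (-3)·I) = 3, so dim ker(A − (-3)·I) = n − 3 = 2

Summary:
  λ = -3: algebraic multiplicity = 5, geometric multiplicity = 2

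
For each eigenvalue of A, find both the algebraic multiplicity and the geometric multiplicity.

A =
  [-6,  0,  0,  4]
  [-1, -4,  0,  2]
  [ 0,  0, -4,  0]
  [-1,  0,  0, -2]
λ = -4: alg = 4, geom = 3

Step 1 — factor the characteristic polynomial to read off the algebraic multiplicities:
  χ_A(x) = (x + 4)^4

Step 2 — compute geometric multiplicities via the rank-nullity identity g(λ) = n − rank(A − λI):
  rank(A − (-4)·I) = 1, so dim ker(A − (-4)·I) = n − 1 = 3

Summary:
  λ = -4: algebraic multiplicity = 4, geometric multiplicity = 3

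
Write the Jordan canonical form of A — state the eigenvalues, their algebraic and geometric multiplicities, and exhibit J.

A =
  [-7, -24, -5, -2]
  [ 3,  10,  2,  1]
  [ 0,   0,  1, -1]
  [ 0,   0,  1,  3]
J_1(1) ⊕ J_2(2) ⊕ J_1(2)

The characteristic polynomial is
  det(x·I − A) = x^4 - 7*x^3 + 18*x^2 - 20*x + 8 = (x - 2)^3*(x - 1)

Eigenvalues and multiplicities (the geometric multiplicity of λ is n − rank(A − λI), which equals the number of Jordan blocks for λ):
  λ = 1: algebraic multiplicity = 1, geometric multiplicity = 1
  λ = 2: algebraic multiplicity = 3, geometric multiplicity = 2

Determining the block sizes for each eigenvalue:
  λ = 1: one block (gm = 1), so the single block has size am = 1 → block sizes [1]
  λ = 2: 2 blocks summing to 3 forces exactly one block of size 2 and the rest size 1 → block sizes [2, 1]

Assembling the blocks gives a Jordan form
J =
  [1, 0, 0, 0]
  [0, 2, 1, 0]
  [0, 0, 2, 0]
  [0, 0, 0, 2]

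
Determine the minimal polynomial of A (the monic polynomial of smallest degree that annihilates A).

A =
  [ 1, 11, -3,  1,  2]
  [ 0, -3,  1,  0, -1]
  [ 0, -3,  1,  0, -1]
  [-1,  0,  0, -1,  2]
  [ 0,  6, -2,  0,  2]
x^3

The characteristic polynomial is χ_A(x) = x^5, so the eigenvalues are known. The minimal polynomial is
  m_A(x) = Π_λ (x − λ)^{k_λ}
where k_λ is the size of the *largest* Jordan block for λ (equivalently, the smallest k with (A − λI)^k v = 0 for every generalised eigenvector v of λ).

  λ = 0: largest Jordan block has size 3, contributing (x − 0)^3

So m_A(x) = x^3 = x^3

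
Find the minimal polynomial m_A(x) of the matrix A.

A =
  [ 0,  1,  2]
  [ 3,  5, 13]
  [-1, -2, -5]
x^3

The characteristic polynomial is χ_A(x) = x^3, so the eigenvalues are known. The minimal polynomial is
  m_A(x) = Π_λ (x − λ)^{k_λ}
where k_λ is the size of the *largest* Jordan block for λ (equivalently, the smallest k with (A − λI)^k v = 0 for every generalised eigenvector v of λ).

  λ = 0: largest Jordan block has size 3, contributing (x − 0)^3

So m_A(x) = x^3 = x^3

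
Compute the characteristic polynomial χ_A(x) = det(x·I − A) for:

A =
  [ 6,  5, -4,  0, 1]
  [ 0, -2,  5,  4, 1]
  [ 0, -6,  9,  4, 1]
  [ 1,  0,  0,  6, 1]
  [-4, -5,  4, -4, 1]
x^5 - 20*x^4 + 160*x^3 - 640*x^2 + 1280*x - 1024

Expanding det(x·I − A) (e.g. by cofactor expansion or by noting that A is similar to its Jordan form J, which has the same characteristic polynomial as A) gives
  χ_A(x) = x^5 - 20*x^4 + 160*x^3 - 640*x^2 + 1280*x - 1024
which factors as (x - 4)^5. The eigenvalues (with algebraic multiplicities) are λ = 4 with multiplicity 5.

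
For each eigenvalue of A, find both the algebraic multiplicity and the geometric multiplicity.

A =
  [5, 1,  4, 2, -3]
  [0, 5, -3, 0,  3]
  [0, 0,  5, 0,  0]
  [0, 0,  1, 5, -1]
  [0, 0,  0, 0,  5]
λ = 5: alg = 5, geom = 3

Step 1 — factor the characteristic polynomial to read off the algebraic multiplicities:
  χ_A(x) = (x - 5)^5

Step 2 — compute geometric multiplicities via the rank-nullity identity g(λ) = n − rank(A − λI):
  rank(A − (5)·I) = 2, so dim ker(A − (5)·I) = n − 2 = 3

Summary:
  λ = 5: algebraic multiplicity = 5, geometric multiplicity = 3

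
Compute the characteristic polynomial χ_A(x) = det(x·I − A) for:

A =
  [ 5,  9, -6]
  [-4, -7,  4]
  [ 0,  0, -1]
x^3 + 3*x^2 + 3*x + 1

Expanding det(x·I − A) (e.g. by cofactor expansion or by noting that A is similar to its Jordan form J, which has the same characteristic polynomial as A) gives
  χ_A(x) = x^3 + 3*x^2 + 3*x + 1
which factors as (x + 1)^3. The eigenvalues (with algebraic multiplicities) are λ = -1 with multiplicity 3.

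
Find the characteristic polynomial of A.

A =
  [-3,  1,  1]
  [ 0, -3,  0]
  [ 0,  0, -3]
x^3 + 9*x^2 + 27*x + 27

Expanding det(x·I − A) (e.g. by cofactor expansion or by noting that A is similar to its Jordan form J, which has the same characteristic polynomial as A) gives
  χ_A(x) = x^3 + 9*x^2 + 27*x + 27
which factors as (x + 3)^3. The eigenvalues (with algebraic multiplicities) are λ = -3 with multiplicity 3.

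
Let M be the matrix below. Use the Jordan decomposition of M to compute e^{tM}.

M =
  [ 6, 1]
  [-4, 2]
e^{tM} =
  [2*t*exp(4*t) + exp(4*t), t*exp(4*t)]
  [-4*t*exp(4*t), -2*t*exp(4*t) + exp(4*t)]

Strategy: write M = P · J · P⁻¹ where J is a Jordan canonical form, so e^{tM} = P · e^{tJ} · P⁻¹, and e^{tJ} can be computed block-by-block.

M has Jordan form
J =
  [4, 1]
  [0, 4]
(up to reordering of blocks).

Per-block formulas:
  For a 2×2 Jordan block J_2(4): exp(t · J_2(4)) = e^(4t)·(I + t·N), where N is the 2×2 nilpotent shift.

After assembling e^{tJ} and conjugating by P, we get:

e^{tM} =
  [2*t*exp(4*t) + exp(4*t), t*exp(4*t)]
  [-4*t*exp(4*t), -2*t*exp(4*t) + exp(4*t)]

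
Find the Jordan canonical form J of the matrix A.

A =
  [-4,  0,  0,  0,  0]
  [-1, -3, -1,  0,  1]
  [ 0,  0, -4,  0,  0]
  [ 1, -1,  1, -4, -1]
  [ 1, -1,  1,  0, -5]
J_2(-4) ⊕ J_1(-4) ⊕ J_1(-4) ⊕ J_1(-4)

The characteristic polynomial is
  det(x·I − A) = x^5 + 20*x^4 + 160*x^3 + 640*x^2 + 1280*x + 1024 = (x + 4)^5

Eigenvalues and multiplicities (the geometric multiplicity of λ is n − rank(A − λI), which equals the number of Jordan blocks for λ):
  λ = -4: algebraic multiplicity = 5, geometric multiplicity = 4

Determining the block sizes for each eigenvalue:
  λ = -4: 4 blocks summing to 5 forces exactly one block of size 2 and the rest size 1 → block sizes [2, 1, 1, 1]

Assembling the blocks gives a Jordan form
J =
  [-4,  1,  0,  0,  0]
  [ 0, -4,  0,  0,  0]
  [ 0,  0, -4,  0,  0]
  [ 0,  0,  0, -4,  0]
  [ 0,  0,  0,  0, -4]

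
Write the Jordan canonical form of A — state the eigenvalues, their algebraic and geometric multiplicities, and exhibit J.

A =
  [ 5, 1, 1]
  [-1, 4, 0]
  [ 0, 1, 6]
J_3(5)

The characteristic polynomial is
  det(x·I − A) = x^3 - 15*x^2 + 75*x - 125 = (x - 5)^3

Eigenvalues and multiplicities (the geometric multiplicity of λ is n − rank(A − λI), which equals the number of Jordan blocks for λ):
  λ = 5: algebraic multiplicity = 3, geometric multiplicity = 1

Determining the block sizes for each eigenvalue:
  λ = 5: one block (gm = 1), so the single block has size am = 3 → block sizes [3]

Assembling the blocks gives a Jordan form
J =
  [5, 1, 0]
  [0, 5, 1]
  [0, 0, 5]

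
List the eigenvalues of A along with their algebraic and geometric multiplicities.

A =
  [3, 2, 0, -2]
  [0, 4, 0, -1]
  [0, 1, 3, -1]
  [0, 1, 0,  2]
λ = 3: alg = 4, geom = 3

Step 1 — factor the characteristic polynomial to read off the algebraic multiplicities:
  χ_A(x) = (x - 3)^4

Step 2 — compute geometric multiplicities via the rank-nullity identity g(λ) = n − rank(A − λI):
  rank(A − (3)·I) = 1, so dim ker(A − (3)·I) = n − 1 = 3

Summary:
  λ = 3: algebraic multiplicity = 4, geometric multiplicity = 3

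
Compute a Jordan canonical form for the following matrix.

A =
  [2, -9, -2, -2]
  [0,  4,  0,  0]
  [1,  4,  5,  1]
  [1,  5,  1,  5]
J_2(4) ⊕ J_2(4)

The characteristic polynomial is
  det(x·I − A) = x^4 - 16*x^3 + 96*x^2 - 256*x + 256 = (x - 4)^4

Eigenvalues and multiplicities (the geometric multiplicity of λ is n − rank(A − λI), which equals the number of Jordan blocks for λ):
  λ = 4: algebraic multiplicity = 4, geometric multiplicity = 2

Determining the block sizes for each eigenvalue:
  λ = 4: with am = 4 and gm = 2, the partition is not yet determined (e.g. several partitions of 4 into 2 parts exist). Let N = A − (4)·I. Computing rank(N^1) = 2, rank(N^2) = 0; the number of blocks of size ≥ j is rank(N^{j−1}) − rank(N^j), giving [2, 2]. So we have 2 block(s) of size 2 → block sizes [2, 2]

Assembling the blocks gives a Jordan form
J =
  [4, 1, 0, 0]
  [0, 4, 0, 0]
  [0, 0, 4, 1]
  [0, 0, 0, 4]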